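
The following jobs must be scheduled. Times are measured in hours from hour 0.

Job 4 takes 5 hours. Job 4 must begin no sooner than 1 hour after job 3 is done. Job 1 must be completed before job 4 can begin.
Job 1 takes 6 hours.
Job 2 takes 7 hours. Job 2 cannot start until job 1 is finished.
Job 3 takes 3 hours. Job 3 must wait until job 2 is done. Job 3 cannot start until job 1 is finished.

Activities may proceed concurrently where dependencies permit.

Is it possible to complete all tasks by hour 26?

Yes

Job 1 has no prerequisites, so it starts at hour 0 and finishes at hour 6.
Job 2 cannot begin until job 1 (finishes hour 6). It runs from hour 6 to 6 + 7 = hour 13.
Job 3 has to wait for job 2 (finishes hour 13); job 1 (finishes hour 6). The latest of these is hour 13, so job 3 runs hour 13 to 13 + 3 = hour 16.
Job 4 cannot start until job 3 (finishes hour 16, plus 1-hour gap → hour 17); job 1 (finishes hour 6). The controlling bound is hour 17, so job 4 finishes at 17 + 5 = hour 22.
Every task is finished by hour 22, which is no later than the deadline of 26, so the schedule is feasible.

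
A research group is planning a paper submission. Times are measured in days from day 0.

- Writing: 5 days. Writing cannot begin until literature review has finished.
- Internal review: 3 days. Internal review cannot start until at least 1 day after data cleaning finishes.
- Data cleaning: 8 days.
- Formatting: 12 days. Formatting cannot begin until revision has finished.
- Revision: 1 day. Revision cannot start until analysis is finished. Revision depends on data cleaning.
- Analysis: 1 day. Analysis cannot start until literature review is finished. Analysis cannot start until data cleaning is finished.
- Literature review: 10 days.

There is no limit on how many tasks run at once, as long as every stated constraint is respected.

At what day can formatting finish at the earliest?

Data cleaning has no prerequisites, so it starts at day 0 and finishes at day 8.
Nothing blocks literature review, so it runs from day 0 to day 10.
Analysis has to wait for literature review (finishes day 10); data cleaning (finishes day 8). The latest of these is day 10, so analysis runs day 10 to 10 + 1 = day 11.
For revision: analysis (finishes day 11); data cleaning (finishes day 8). Taking the maximum gives a start of day 11, and it finishes at 11 + 1 = day 12.
After revision (finishes day 12), formatting can start at day 12 and finishes at day 24.

24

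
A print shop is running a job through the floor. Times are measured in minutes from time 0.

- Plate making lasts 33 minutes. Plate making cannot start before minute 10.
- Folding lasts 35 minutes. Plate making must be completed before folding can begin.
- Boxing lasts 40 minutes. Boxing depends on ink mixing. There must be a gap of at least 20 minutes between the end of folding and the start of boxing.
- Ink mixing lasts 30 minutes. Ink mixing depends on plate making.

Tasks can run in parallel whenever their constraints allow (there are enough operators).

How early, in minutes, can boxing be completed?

138

After its own release at minute 10, plate making can start at minute 10 and finishes at minute 43.
Folding cannot begin until plate making (finishes minute 43). It runs from minute 43 to 43 + 35 = minute 78.
Ink mixing waits on plate making (finishes minute 43), so it starts at minute 43 and finishes at 43 + 30 = minute 73.
Boxing needs all of ink mixing (finishes minute 73); folding (finishes minute 78, plus 20-minute gap → minute 98). That puts its earliest start at minute 98; it finishes at 98 + 40 = minute 138.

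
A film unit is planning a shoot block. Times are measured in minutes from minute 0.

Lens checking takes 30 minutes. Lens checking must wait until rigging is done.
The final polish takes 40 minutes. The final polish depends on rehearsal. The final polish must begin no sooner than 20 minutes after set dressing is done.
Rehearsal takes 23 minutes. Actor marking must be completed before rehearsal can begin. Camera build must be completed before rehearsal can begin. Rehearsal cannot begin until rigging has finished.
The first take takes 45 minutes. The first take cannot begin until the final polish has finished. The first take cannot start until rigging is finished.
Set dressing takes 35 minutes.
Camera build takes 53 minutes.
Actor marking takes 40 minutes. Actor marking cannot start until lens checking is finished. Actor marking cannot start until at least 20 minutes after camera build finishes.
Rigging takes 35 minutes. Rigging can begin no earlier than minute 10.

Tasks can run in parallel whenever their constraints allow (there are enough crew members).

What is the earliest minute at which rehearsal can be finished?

Camera build has no prerequisites, so it starts at minute 0 and finishes at minute 53.
After its own release at minute 10, rigging can start at minute 10 and finishes at minute 45.
Lens checking cannot begin until rigging (finishes minute 45). It runs from minute 45 to 45 + 30 = minute 75.
Actor marking cannot start until lens checking (finishes minute 75); camera build (finishes minute 53, plus 20-minute gap → minute 73). The controlling bound is minute 75, so actor marking finishes at 75 + 40 = minute 115.
For rehearsal: actor marking (finishes minute 115); camera build (finishes minute 53); rigging (finishes minute 45). Taking the maximum gives a start of minute 115, and it finishes at 115 + 23 = minute 138.

138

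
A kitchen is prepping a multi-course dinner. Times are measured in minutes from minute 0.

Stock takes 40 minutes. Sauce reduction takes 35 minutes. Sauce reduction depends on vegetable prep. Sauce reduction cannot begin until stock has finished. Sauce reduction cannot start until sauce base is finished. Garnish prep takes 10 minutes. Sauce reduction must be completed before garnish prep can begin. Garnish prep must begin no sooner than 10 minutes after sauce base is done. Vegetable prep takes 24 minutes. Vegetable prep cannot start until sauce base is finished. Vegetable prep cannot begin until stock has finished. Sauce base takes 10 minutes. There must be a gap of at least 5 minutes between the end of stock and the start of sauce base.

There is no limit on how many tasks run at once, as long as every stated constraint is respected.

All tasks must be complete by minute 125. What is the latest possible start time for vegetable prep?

Garnish prep has no dependents, so it just needs to finish by minute 125. Starting by 125 − 10 = minute 115 achieves that.
Sauce reduction feeds into garnish prep (must start by minute 115); so sauce reduction must finish by minute 115 and therefore start by minute 80.
Since sauce reduction (must start by minute 80) depends on it, vegetable prep must finish by minute 80. Backing off its 24-minute duration gives a latest start of minute 56.

56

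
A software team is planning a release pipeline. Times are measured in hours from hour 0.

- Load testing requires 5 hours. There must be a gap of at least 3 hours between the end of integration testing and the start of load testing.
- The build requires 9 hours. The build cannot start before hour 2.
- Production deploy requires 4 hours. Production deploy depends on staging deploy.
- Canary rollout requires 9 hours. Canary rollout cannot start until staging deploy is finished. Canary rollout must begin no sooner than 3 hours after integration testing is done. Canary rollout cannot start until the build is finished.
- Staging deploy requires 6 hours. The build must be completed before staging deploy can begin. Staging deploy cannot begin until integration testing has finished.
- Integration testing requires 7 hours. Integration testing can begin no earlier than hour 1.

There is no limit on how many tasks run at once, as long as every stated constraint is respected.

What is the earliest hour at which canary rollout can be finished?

26

After its own release at hour 1, integration testing can start at hour 1 and finishes at hour 8.
The build waits on its own release at hour 2, so it starts at hour 2 and finishes at 2 + 9 = hour 11.
For staging deploy: the build (finishes hour 11); integration testing (finishes hour 8). Taking the maximum gives a start of hour 11, and it finishes at 11 + 6 = hour 17.
Canary rollout cannot start until staging deploy (finishes hour 17); integration testing (finishes hour 8, plus 3-hour gap → hour 11); the build (finishes hour 11). The controlling bound is hour 17, so canary rollout finishes at 17 + 9 = hour 26.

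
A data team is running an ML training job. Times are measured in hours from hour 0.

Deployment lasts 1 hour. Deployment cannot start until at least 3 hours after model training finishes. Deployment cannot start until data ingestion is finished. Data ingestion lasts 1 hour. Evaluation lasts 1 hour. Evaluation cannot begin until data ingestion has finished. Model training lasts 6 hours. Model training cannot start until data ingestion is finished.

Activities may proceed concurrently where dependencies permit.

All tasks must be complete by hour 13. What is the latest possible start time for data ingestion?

Nothing follows deployment; the deadline of hour 13 is its only limit. It must start by 13 − 1 = hour 12.
Model training feeds into deployment (must start by hour 12, minus 3-hour gap → hour 9); so model training must finish by hour 9 and therefore start by hour 3.
Nothing follows evaluation; the deadline of hour 13 is its only limit. It must start by 13 − 1 = hour 12.
Data ingestion feeds model training (must start by hour 3); evaluation (must start by hour 12); deployment (must start by hour 12). Taking the minimum, data ingestion must finish by hour 3 and start by 3 − 1 = hour 2.

2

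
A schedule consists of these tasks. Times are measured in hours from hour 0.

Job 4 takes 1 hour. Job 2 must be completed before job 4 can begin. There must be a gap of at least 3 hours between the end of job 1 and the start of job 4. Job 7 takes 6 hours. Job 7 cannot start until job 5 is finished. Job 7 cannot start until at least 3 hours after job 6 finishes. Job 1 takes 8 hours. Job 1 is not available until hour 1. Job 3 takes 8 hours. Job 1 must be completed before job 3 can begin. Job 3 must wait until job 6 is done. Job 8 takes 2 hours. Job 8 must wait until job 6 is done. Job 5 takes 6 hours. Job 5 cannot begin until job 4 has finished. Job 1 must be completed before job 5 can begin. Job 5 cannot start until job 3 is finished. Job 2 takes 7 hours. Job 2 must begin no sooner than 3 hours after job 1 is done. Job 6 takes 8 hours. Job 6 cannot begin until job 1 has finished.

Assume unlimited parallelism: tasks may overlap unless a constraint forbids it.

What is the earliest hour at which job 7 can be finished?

37

After its own release at hour 1, job 1 can start at hour 1 and finishes at hour 9.
After job 1 (finishes hour 9), job 6 can start at hour 9 and finishes at hour 17.
Job 3 has to wait for job 1 (finishes hour 9); job 6 (finishes hour 17). The latest of these is hour 17, so job 3 runs hour 17 to 17 + 8 = hour 25.
Job 2 waits on job 1 (finishes hour 9, plus 3-hour gap → hour 12), so it starts at hour 12 and finishes at 12 + 7 = hour 19.
Job 4 needs all of job 2 (finishes hour 19); job 1 (finishes hour 9, plus 3-hour gap → hour 12). That puts its earliest start at hour 19; it finishes at 19 + 1 = hour 20.
Job 5 has to wait for job 4 (finishes hour 20); job 1 (finishes hour 9); job 3 (finishes hour 25). The latest of these is hour 25, so job 5 runs hour 25 to 25 + 6 = hour 31.
Job 7 has to wait for job 5 (finishes hour 31); job 6 (finishes hour 17, plus 3-hour gap → hour 20). The latest of these is hour 31, so job 7 runs hour 31 to 31 + 6 = hour 37.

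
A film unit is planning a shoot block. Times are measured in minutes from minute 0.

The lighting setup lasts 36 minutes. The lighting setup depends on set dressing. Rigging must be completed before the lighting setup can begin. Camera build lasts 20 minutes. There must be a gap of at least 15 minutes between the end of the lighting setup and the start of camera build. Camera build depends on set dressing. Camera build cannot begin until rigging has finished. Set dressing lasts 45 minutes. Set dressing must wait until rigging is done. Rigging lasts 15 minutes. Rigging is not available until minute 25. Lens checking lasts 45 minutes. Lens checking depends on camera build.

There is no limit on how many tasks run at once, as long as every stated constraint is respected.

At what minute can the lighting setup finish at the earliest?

121

Rigging cannot begin until its own release at minute 25. It runs from minute 25 to 25 + 15 = minute 40.
After rigging (finishes minute 40), set dressing can start at minute 40 and finishes at minute 85.
The lighting setup cannot start until set dressing (finishes minute 85); rigging (finishes minute 40). The controlling bound is minute 85, so the lighting setup finishes at 85 + 36 = minute 121.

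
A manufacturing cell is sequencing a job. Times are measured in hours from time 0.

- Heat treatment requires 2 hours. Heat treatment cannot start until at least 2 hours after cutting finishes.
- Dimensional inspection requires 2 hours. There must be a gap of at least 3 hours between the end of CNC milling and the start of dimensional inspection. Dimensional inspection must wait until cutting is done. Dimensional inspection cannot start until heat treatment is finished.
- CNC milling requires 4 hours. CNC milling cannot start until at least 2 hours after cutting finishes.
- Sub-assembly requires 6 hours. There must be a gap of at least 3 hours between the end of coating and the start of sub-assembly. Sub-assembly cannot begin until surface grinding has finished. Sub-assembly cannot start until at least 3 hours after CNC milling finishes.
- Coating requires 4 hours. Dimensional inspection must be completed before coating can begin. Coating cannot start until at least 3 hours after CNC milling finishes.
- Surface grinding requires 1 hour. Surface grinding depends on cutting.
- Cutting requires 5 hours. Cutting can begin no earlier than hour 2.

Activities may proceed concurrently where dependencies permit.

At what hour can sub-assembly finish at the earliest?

31

After its own release at hour 2, cutting can start at hour 2 and finishes at hour 7.
Surface grinding cannot begin until cutting (finishes hour 7). It runs from hour 7 to 7 + 1 = hour 8.
After cutting (finishes hour 7, plus 2-hour gap → hour 9), heat treatment can start at hour 9 and finishes at hour 11.
After cutting (finishes hour 7, plus 2-hour gap → hour 9), CNC milling can start at hour 9 and finishes at hour 13.
Dimensional inspection has to wait for CNC milling (finishes hour 13, plus 3-hour gap → hour 16); cutting (finishes hour 7); heat treatment (finishes hour 11). The latest of these is hour 16, so dimensional inspection runs hour 16 to 16 + 2 = hour 18.
For coating: dimensional inspection (finishes hour 18); CNC milling (finishes hour 13, plus 3-hour gap → hour 16). Taking the maximum gives a start of hour 18, and it finishes at 18 + 4 = hour 22.
Sub-assembly has to wait for coating (finishes hour 22, plus 3-hour gap → hour 25); surface grinding (finishes hour 8); CNC milling (finishes hour 13, plus 3-hour gap → hour 16). The latest of these is hour 25, so sub-assembly runs hour 25 to 25 + 6 = hour 31.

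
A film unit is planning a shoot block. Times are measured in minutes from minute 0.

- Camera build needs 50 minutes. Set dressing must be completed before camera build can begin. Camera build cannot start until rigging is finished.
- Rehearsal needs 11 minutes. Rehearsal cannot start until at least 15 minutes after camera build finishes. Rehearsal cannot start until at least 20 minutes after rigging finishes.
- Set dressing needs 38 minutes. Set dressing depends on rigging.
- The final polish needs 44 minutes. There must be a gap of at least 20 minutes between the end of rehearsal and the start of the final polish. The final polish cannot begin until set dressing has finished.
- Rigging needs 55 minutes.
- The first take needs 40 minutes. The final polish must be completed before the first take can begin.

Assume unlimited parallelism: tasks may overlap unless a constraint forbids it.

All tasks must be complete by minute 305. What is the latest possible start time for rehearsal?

The first take must finish by minute 305; it takes 40 minutes, so it must start by 305 − 40 = minute 265.
The final polish has to be done before the first take (must start by minute 265). That means finishing by minute 265, i.e. starting by 265 − 44 = minute 221.
Rehearsal must finish before the final polish (must start by minute 221, minus 20-minute gap → minute 201). With an 11-minute duration, rehearsal must start by 201 − 11 = minute 190.

190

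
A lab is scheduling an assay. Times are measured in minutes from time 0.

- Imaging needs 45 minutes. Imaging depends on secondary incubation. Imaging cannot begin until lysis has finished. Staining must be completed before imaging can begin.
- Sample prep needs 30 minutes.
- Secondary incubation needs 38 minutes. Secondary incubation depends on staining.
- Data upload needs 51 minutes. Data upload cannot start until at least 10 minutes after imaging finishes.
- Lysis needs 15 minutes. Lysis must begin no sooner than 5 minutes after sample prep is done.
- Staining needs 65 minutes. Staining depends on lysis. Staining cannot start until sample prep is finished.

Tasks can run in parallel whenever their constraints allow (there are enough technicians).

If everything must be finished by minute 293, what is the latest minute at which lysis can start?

69

Nothing follows data upload; the deadline of minute 293 is its only limit. It must start by 293 − 51 = minute 242.
Imaging feeds into data upload (must start by minute 242, minus 10-minute gap → minute 232); so imaging must finish by minute 232 and therefore start by minute 187.
Secondary incubation must finish before imaging (must start by minute 187). With a 38-minute duration, secondary incubation must start by 187 − 38 = minute 149.
For staining: secondary incubation (must start by minute 149); imaging (must start by minute 187). The most restrictive is minute 149; with a 65-minute duration, staining must start by minute 84.
Lysis must finish in time for staining (must start by minute 84); imaging (must start by minute 187). The tightest is minute 84, so lysis must start by 84 − 15 = minute 69.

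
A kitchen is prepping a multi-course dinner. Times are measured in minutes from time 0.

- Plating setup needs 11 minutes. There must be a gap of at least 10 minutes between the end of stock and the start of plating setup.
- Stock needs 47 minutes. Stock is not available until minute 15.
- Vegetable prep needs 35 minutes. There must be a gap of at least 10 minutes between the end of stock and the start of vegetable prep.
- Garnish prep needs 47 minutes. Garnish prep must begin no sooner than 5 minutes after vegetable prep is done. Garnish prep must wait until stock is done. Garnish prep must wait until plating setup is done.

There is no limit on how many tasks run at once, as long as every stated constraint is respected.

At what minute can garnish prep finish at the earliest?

159

Stock waits on its own release at minute 15, so it starts at minute 15 and finishes at 15 + 47 = minute 62.
Plating setup waits on stock (finishes minute 62, plus 10-minute gap → minute 72), so it starts at minute 72 and finishes at 72 + 11 = minute 83.
Vegetable prep waits on stock (finishes minute 62, plus 10-minute gap → minute 72), so it starts at minute 72 and finishes at 72 + 35 = minute 107.
Garnish prep cannot start until vegetable prep (finishes minute 107, plus 5-minute gap → minute 112); stock (finishes minute 62); plating setup (finishes minute 83). The controlling bound is minute 112, so garnish prep finishes at 112 + 47 = minute 159.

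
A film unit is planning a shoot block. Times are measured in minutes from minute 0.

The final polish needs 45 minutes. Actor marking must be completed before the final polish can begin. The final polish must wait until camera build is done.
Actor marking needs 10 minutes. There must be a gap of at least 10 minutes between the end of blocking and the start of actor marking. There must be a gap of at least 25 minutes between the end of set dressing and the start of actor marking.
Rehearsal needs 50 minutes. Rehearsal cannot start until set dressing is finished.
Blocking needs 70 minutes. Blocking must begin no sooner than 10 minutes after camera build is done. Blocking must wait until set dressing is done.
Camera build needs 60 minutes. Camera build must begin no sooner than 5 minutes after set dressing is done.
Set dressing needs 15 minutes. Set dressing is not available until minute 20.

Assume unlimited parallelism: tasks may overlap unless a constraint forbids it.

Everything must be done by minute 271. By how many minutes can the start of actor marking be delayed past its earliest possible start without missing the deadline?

26

After its own release at minute 20, set dressing can start at minute 20 and finishes at minute 35.
Camera build waits on set dressing (finishes minute 35, plus 5-minute gap → minute 40), so it starts at minute 40 and finishes at 40 + 60 = minute 100.
Blocking cannot start until camera build (finishes minute 100, plus 10-minute gap → minute 110); set dressing (finishes minute 35). The controlling bound is minute 110, so blocking finishes at 110 + 70 = minute 180.
Actor marking has to wait for blocking (finishes minute 180, plus 10-minute gap → minute 190); set dressing (finishes minute 35, plus 25-minute gap → minute 60). The latest of these is minute 190, so actor marking runs minute 190 to 190 + 10 = minute 200.

Working backward from the deadline:
To finish by minute 271, the final polish (duration 45) must start no later than minute 226.
Actor marking feeds into the final polish (must start by minute 226); so actor marking must finish by minute 226 and therefore start by minute 216.
So actor marking can start as early as minute 190 and as late as minute 216, giving 216 − 190 = 26 minutes of slack.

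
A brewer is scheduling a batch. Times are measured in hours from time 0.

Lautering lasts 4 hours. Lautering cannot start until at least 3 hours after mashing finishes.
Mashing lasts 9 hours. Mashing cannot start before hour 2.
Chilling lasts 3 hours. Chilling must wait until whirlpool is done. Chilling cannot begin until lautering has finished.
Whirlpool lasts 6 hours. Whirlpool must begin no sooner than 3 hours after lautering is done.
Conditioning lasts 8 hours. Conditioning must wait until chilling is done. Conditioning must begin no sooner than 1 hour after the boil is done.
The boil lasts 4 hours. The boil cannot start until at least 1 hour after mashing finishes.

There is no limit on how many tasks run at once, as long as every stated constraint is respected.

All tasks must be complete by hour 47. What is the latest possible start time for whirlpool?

30

Nothing follows conditioning; the deadline of hour 47 is its only limit. It must start by 47 − 8 = hour 39.
Chilling feeds into conditioning (must start by hour 39); so chilling must finish by hour 39 and therefore start by hour 36.
Whirlpool must finish before chilling (must start by hour 36). With a 6-hour duration, whirlpool must start by 36 − 6 = hour 30.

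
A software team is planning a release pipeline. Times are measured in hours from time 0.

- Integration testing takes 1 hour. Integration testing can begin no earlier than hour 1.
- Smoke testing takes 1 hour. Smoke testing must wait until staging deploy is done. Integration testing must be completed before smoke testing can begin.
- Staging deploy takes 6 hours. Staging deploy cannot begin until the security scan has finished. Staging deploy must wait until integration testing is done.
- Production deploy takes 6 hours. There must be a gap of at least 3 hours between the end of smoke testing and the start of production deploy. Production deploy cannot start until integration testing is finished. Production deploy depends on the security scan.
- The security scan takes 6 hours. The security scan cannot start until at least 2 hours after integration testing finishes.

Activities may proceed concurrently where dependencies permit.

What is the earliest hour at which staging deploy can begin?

10

Integration testing waits on its own release at hour 1, so it starts at hour 1 and finishes at 1 + 1 = hour 2.
The security scan cannot begin until integration testing (finishes hour 2, plus 2-hour gap → hour 4). It runs from hour 4 to 4 + 6 = hour 10.
Staging deploy waits on the security scan (finishes hour 10); integration testing (finishes hour 2). The latest of these is hour 10, which is the earliest staging deploy can start.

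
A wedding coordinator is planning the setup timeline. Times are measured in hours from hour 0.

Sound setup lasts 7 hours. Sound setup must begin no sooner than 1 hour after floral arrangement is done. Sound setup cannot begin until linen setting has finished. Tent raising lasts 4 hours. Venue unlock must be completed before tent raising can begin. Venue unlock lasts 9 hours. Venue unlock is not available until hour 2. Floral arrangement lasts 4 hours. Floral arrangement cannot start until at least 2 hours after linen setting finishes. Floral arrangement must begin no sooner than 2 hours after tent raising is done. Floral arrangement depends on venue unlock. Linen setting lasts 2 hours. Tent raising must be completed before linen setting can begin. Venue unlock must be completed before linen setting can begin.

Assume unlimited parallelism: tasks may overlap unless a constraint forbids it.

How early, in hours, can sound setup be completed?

31

Venue unlock cannot begin until its own release at hour 2. It runs from hour 2 to 2 + 9 = hour 11.
After venue unlock (finishes hour 11), tent raising can start at hour 11 and finishes at hour 15.
Linen setting cannot start until tent raising (finishes hour 15); venue unlock (finishes hour 11). The controlling bound is hour 15, so linen setting finishes at 15 + 2 = hour 17.
For floral arrangement: linen setting (finishes hour 17, plus 2-hour gap → hour 19); tent raising (finishes hour 15, plus 2-hour gap → hour 17); venue unlock (finishes hour 11). Taking the maximum gives a start of hour 19, and it finishes at 19 + 4 = hour 23.
Sound setup has to wait for floral arrangement (finishes hour 23, plus 1-hour gap → hour 24); linen setting (finishes hour 17). The latest of these is hour 24, so sound setup runs hour 24 to 24 + 7 = hour 31.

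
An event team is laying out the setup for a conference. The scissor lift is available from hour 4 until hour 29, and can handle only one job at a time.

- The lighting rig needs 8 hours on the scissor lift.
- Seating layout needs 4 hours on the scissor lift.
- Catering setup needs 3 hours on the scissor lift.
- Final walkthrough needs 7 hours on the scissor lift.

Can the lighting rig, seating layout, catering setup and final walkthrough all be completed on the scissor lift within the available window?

Yes

The scissor lift window is 29 − 4 = 25 hours.
Running back to back, the jobs need 8 + 4 + 3 + 7 = 22 hours on the scissor lift.
Since 22 ≤ 25, they fit within the window.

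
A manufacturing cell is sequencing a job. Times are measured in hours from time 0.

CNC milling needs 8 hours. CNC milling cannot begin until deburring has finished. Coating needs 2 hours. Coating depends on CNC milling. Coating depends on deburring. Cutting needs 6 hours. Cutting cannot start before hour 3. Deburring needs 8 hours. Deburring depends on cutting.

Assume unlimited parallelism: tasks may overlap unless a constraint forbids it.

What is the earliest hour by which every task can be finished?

27

Cutting cannot begin until its own release at hour 3. It runs from hour 3 to 3 + 6 = hour 9.
After cutting (finishes hour 9), deburring can start at hour 9 and finishes at hour 17.
CNC milling waits on deburring (finishes hour 17), so it starts at hour 17 and finishes at 17 + 8 = hour 25.
Coating cannot start until CNC milling (finishes hour 25); deburring (finishes hour 17). The controlling bound is hour 25, so coating finishes at 25 + 2 = hour 27.
All tasks are finished once the last one completes. Finish times: Cutting at 9, Deburring at 17, CNC milling at 25, Coating at 27. The latest is hour 27.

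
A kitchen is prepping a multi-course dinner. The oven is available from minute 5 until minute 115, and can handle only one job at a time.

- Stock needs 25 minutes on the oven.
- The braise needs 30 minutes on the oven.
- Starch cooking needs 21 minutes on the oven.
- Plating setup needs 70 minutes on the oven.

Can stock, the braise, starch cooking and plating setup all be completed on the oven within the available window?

No

The oven window is 115 − 5 = 110 minutes.
Running back to back, the jobs need 25 + 30 + 21 + 70 = 146 minutes on the oven.
Since 146 > 110, they cannot all fit.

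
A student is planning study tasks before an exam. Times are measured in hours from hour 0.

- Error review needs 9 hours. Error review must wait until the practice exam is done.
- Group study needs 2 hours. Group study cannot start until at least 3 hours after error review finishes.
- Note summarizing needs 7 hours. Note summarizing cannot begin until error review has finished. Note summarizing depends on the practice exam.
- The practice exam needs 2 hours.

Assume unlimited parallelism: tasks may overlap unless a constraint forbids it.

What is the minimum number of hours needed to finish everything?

18

Nothing blocks the practice exam, so it runs from hour 0 to hour 2.
After the practice exam (finishes hour 2), error review can start at hour 2 and finishes at hour 11.
Note summarizing has to wait for error review (finishes hour 11); the practice exam (finishes hour 2). The latest of these is hour 11, so note summarizing runs hour 11 to 11 + 7 = hour 18.
Group study waits on error review (finishes hour 11, plus 3-hour gap → hour 14), so it starts at hour 14 and finishes at 14 + 2 = hour 16.
All tasks are finished once the last one completes. Finish times: The practice exam at 2, Error review at 11, Group study at 16, Note summarizing at 18. The latest is hour 18.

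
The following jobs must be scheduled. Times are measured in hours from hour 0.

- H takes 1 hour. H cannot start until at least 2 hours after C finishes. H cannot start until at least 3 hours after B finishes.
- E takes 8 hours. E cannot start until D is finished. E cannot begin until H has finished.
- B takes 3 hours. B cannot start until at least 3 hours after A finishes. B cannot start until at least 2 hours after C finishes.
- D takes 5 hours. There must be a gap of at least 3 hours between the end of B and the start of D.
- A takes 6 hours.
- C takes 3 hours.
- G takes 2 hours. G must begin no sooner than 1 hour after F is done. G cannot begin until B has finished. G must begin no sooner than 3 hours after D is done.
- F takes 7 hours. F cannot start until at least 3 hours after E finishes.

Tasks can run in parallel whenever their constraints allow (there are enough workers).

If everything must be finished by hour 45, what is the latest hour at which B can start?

13

G must finish by hour 45; it takes 2 hours, so it must start by 45 − 2 = hour 43.
F has to be done before G (must start by hour 43, minus 1-hour gap → hour 42). That means finishing by hour 42, i.e. starting by 42 − 7 = hour 35.
E feeds into F (must start by hour 35, minus 3-hour gap → hour 32); so E must finish by hour 32 and therefore start by hour 24.
D has several dependents: E (must start by hour 24); G (must start by hour 43, minus 3-hour gap → hour 40). The earliest of those limits is hour 24, so D must start by 24 − 5 = hour 19.
H must finish before E (must start by hour 24). With a 1-hour duration, H must start by 24 − 1 = hour 23.
B feeds D (must start by hour 19, minus 3-hour gap → hour 16); G (must start by hour 43); H (must start by hour 23, minus 3-hour gap → hour 20). Taking the minimum, B must finish by hour 16 and start by 16 − 3 = hour 13.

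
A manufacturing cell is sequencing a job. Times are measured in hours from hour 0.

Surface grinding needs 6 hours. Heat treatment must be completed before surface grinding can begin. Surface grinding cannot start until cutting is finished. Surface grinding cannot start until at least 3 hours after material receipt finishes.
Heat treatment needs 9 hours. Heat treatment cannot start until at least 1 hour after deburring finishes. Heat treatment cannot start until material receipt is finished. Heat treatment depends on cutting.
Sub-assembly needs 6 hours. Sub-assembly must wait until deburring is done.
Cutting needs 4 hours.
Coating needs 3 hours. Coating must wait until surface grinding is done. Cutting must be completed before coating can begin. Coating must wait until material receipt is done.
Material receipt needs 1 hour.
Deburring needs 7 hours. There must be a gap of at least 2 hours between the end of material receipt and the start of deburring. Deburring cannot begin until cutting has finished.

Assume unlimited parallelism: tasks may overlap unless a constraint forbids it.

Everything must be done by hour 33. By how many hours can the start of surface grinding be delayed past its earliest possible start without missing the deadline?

Cutting has no prerequisites, so it starts at hour 0 and finishes at hour 4.
Material receipt can start immediately at hour 0; it finishes at hour 1.
Deburring has to wait for material receipt (finishes hour 1, plus 2-hour gap → hour 3); cutting (finishes hour 4). The latest of these is hour 4, so deburring runs hour 4 to 4 + 7 = hour 11.
Heat treatment has to wait for deburring (finishes hour 11, plus 1-hour gap → hour 12); material receipt (finishes hour 1); cutting (finishes hour 4). The latest of these is hour 12, so heat treatment runs hour 12 to 12 + 9 = hour 21.
Surface grinding has to wait for heat treatment (finishes hour 21); cutting (finishes hour 4); material receipt (finishes hour 1, plus 3-hour gap → hour 4). The latest of these is hour 21, so surface grinding runs hour 21 to 21 + 6 = hour 27.

Working backward from the deadline:
Nothing follows coating; the deadline of hour 33 is its only limit. It must start by 33 − 3 = hour 30.
Surface grinding has to be done before coating (must start by hour 30). That means finishing by hour 30, i.e. starting by 30 − 6 = hour 24.
So surface grinding can start as early as hour 21 and as late as hour 24, giving 24 − 21 = 3 hours of slack.

3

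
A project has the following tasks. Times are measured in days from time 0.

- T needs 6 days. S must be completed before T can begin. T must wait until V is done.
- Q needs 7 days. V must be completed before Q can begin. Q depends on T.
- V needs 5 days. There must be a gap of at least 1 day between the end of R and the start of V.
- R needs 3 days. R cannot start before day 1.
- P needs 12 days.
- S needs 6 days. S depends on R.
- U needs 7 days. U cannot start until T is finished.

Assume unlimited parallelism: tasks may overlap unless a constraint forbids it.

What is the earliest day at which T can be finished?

R cannot begin until its own release at day 1. It runs from day 1 to 1 + 3 = day 4.
V cannot begin until R (finishes day 4, plus 1-day gap → day 5). It runs from day 5 to 5 + 5 = day 10.
S waits on R (finishes day 4), so it starts at day 4 and finishes at 4 + 6 = day 10.
T cannot start until S (finishes day 10); V (finishes day 10). The controlling bound is day 10, so T finishes at 10 + 6 = day 16.

16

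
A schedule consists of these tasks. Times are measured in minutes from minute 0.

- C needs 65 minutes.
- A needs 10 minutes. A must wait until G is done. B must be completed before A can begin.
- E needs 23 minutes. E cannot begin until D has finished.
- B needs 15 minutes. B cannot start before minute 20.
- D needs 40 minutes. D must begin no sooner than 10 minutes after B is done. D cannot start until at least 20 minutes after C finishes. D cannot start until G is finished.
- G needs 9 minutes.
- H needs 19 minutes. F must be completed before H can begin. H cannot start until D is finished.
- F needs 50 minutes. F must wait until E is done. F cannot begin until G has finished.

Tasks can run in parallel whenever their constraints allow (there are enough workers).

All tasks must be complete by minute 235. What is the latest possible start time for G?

94

Nothing follows A; the deadline of minute 235 is its only limit. It must start by 235 − 10 = minute 225.
To finish by minute 235, H (duration 19) must start no later than minute 216.
F feeds into H (must start by minute 216); so F must finish by minute 216 and therefore start by minute 166.
E has to be done before F (must start by minute 166). That means finishing by minute 166, i.e. starting by 166 − 23 = minute 143.
D feeds E (must start by minute 143); H (must start by minute 216). Taking the minimum, D must finish by minute 143 and start by 143 − 40 = minute 103.
G must finish in time for A (must start by minute 225); D (must start by minute 103); F (must start by minute 166). The tightest is minute 103, so G must start by 103 − 9 = minute 94.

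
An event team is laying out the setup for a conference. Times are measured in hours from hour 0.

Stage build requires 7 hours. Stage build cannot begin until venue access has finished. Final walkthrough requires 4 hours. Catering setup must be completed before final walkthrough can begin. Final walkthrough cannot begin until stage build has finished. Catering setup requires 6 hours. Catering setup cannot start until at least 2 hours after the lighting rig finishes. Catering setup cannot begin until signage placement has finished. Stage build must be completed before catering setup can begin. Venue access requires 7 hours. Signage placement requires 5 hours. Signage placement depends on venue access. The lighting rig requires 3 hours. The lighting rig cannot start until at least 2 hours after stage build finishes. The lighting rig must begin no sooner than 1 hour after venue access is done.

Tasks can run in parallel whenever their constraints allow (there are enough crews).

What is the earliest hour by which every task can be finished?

31

Venue access has no prerequisites, so it starts at hour 0 and finishes at hour 7.
After venue access (finishes hour 7), signage placement can start at hour 7 and finishes at hour 12.
Stage build waits on venue access (finishes hour 7), so it starts at hour 7 and finishes at 7 + 7 = hour 14.
The lighting rig cannot start until stage build (finishes hour 14, plus 2-hour gap → hour 16); venue access (finishes hour 7, plus 1-hour gap → hour 8). The controlling bound is hour 16, so the lighting rig finishes at 16 + 3 = hour 19.
Catering setup needs all of the lighting rig (finishes hour 19, plus 2-hour gap → hour 21); signage placement (finishes hour 12); stage build (finishes hour 14). That puts its earliest start at hour 21; it finishes at 21 + 6 = hour 27.
Final walkthrough cannot start until catering setup (finishes hour 27); stage build (finishes hour 14). The controlling bound is hour 27, so final walkthrough finishes at 27 + 4 = hour 31.
All tasks are finished once the last one completes. Finish times: Venue access at 7, Stage build at 14, The lighting rig at 19, Signage placement at 12, Catering setup at 27, Final walkthrough at 31. The latest is hour 31.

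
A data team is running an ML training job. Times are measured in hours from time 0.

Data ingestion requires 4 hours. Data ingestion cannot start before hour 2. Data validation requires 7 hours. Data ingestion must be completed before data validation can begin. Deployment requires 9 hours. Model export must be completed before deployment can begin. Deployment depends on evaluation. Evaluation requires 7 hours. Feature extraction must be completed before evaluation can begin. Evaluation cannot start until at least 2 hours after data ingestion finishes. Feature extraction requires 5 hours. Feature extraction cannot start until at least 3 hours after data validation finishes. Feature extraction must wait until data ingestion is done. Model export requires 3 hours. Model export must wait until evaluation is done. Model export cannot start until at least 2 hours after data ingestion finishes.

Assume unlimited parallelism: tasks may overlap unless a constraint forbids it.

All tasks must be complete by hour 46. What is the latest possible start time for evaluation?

Deployment must finish by hour 46; it takes 9 hours, so it must start by 46 − 9 = hour 37.
Model export feeds into deployment (must start by hour 37); so model export must finish by hour 37 and therefore start by hour 34.
Evaluation has several dependents: model export (must start by hour 34); deployment (must start by hour 37). The earliest of those limits is hour 34, so evaluation must start by 34 − 7 = hour 27.

27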